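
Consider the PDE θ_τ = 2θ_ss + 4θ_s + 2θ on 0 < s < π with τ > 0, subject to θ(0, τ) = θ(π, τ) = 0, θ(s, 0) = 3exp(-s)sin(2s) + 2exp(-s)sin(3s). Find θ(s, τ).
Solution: Substitute θ = exp(-s)u.
Then θ_s = exp(-s)(u_s - u), θ_ss = exp(-s)(u_ss - 2u_s + u), θ_τ = exp(-s)u_τ; substituting and dividing by exp(-s), the lower-order terms cancel: u_τ = 2u_ss (standard heat equation).
Data for u: u(s,0) = exp(s)θ(s,0) = 3sin(2s) + 2sin(3s). The boundary conditions carry over: u(0,τ) = u(π,τ) = 0.
Separating variables: u = Σ c_n exp(-2n²τ) sin(ns). From u(s,0) = 3sin(2s) + 2sin(3s): c_2=3, c_3=2.
So u(s,τ) = 3exp(-8τ)sin(2s) + 2exp(-18τ)sin(3s), and θ(s,τ) = exp(-s)u(s,τ).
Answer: θ(s, τ) = 3exp(-s)exp(-8τ)sin(2s) + 2exp(-s)exp(-18τ)sin(3s)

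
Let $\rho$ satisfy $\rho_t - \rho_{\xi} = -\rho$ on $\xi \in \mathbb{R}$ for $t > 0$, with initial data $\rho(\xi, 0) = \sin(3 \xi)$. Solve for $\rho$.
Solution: Substitute $\rho = e^{-t}u$.
Then $\rho_t = e^{-t}(u_t - u)$, $\rho_{\xi} = e^{-t}u_{\xi}$; substituting and dividing by $e^{-t}$, the lower-order terms cancel: $u_t - u_{\xi} = 0$ (standard advection equation).
Data for $u$: $u(\xi,0) = \rho(\xi,0) = \sin(3 \xi)$.
By characteristics ($d\xi/dt = -1$), $u(\xi,t) = f(\xi + t)$ with $f = u( \cdot , 0)$.
So $u(\xi,t) = \sin(3 t + 3 \xi)$, and $\rho(\xi,t) = e^{-t}u(\xi,t)$.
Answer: $\rho(\xi, t) = e^{-t} \sin(3 \xi + 3 t)$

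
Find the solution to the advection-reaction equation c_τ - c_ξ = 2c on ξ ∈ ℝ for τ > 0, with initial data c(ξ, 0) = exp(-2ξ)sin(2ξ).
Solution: Substitute c = exp(-2ξ)u.
Then c_ξ = exp(-2ξ)(u_ξ - 2u), c_τ = exp(-2ξ)u_τ; substituting and dividing by exp(-2ξ), the lower-order terms cancel: u_τ - u_ξ = 0 (standard advection equation).
Data for u: u(ξ,0) = exp(2ξ)c(ξ,0) = sin(2ξ).
By characteristics (dξ/dτ = -1), u(ξ,τ) = f(ξ + τ) with f = u(·, 0).
So u(ξ,τ) = sin(2ξ + 2τ), and c(ξ,τ) = exp(-2ξ)u(ξ,τ).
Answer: c(ξ, τ) = exp(-2ξ)sin(2ξ + 2τ)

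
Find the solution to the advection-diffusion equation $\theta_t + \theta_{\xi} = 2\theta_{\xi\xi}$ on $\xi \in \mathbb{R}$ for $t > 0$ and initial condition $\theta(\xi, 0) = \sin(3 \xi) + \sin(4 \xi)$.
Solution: Change to a moving frame: let $\eta = \xi - t$, $\sigma = t$ and write $\theta(\xi,t) = u(\eta,\sigma)$.
By the chain rule $\theta_t = u_{\sigma} - u_{\eta}$, $\theta_{\xi} = u_{\eta}$, $\theta_{\xi\xi} = u_{\eta\eta}$.
Then $\theta_t + \theta_{\xi} = u_{\sigma}$: the advection term cancels and the PDE becomes the heat equation $u_{\sigma} = 2u_{\eta\eta}$ on $\eta \in \mathbb{R}$.
Initial data: $u(\eta,0) = \theta(\eta,0) = \sin(3 \eta) + \sin(4 \eta)$.
On $\eta \in \mathbb{R}$ each mode satisfies $(\sin(n\eta))'' = -n^2 \sin(n\eta)$, so $e^{-2n^2\sigma} \sin(n\eta)$ solves the heat equation; by superposition $u(\eta,\sigma) = \sum c_n e^{-2n^2\sigma} \sin(n\eta)$.
Reading off the coefficients: $c_3=1, c_4=1$, so $u(\eta,\sigma) = e^{-18 \sigma} \sin(3 \eta) + e^{-32 \sigma} \sin(4 \eta)$.
Substituting back $\eta = \xi - t$, $\sigma = t$: $\theta(\xi,t) = u(\xi - t, t)$.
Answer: $\theta(\xi, t) = e^{-18 t} \sin(3 \xi - 3 t) + e^{-32 t} \sin(4 \xi - 4 t)$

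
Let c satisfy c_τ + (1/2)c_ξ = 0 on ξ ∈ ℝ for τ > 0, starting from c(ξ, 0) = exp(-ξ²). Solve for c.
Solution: By characteristics (dξ/dτ = 1/2), c(ξ,τ) = f(ξ - (1/2)τ) with f = c(·, 0).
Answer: c(ξ, τ) = exp(-(ξ - τ/2)²)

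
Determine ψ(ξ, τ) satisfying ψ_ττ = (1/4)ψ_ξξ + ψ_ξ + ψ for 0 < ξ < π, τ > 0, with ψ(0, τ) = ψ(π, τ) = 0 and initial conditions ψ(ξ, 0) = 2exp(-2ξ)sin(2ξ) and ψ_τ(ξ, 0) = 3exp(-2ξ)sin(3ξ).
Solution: Substitute ψ = exp(-2ξ)u, i.e. u = exp(2ξ)ψ.
By the product rule, ψ_ξ = exp(-2ξ)(u_ξ - 2u), ψ_ξξ = exp(-2ξ)(u_ξξ - 4u_ξ + 4u), ψ_ττ = exp(-2ξ)u_ττ.
Substituting into the PDE and dividing by exp(-2ξ): u_ττ = (1/4)(u_ξξ - 4u_ξ + 4u) + (u_ξ - 2u) + u.
The lower-order terms cancel, leaving the standard wave equation u_ττ = (1/4)u_ξξ.
Initial data for u: u(ξ,0) = exp(2ξ)ψ(ξ,0) = 2sin(2ξ); u_τ(ξ,0) = exp(2ξ)ψ_τ(ξ,0) = 3sin(3ξ). The boundary conditions carry over: u(0,τ) = u(π,τ) = 0.
Solve for u:
  Using separation of variables u = X(ξ)T(τ):
  Eigenfunctions: sin(nξ), n = 1, 2, 3, ...
  General solution: u(ξ, τ) = Σ [A_n cos(n τ/2) + B_n sin(n τ/2)] sin(nξ)
  From u(ξ,0) = 2sin(2ξ): A_2=2. From u_τ(ξ,0) = 3sin(3ξ), using u_τ(ξ,0) = Σ ω_n B_n sin(nξ) with ω_n = n/2: B_3 = 3/(3/2) = 2.
Hence u(ξ,τ) = 2sin(2ξ)cos(τ) + 2sin(3ξ)sin(3τ/2).
Transform back: ψ(ξ,τ) = exp(-2ξ)u(ξ,τ).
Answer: ψ(ξ, τ) = 2exp(-2ξ)sin(2ξ)cos(τ) + 2exp(-2ξ)sin(3ξ)sin(3τ/2)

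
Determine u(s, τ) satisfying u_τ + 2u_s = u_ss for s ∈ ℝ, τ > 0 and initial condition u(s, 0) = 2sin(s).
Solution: Change to a moving frame: let η = s - 2τ, σ = τ and write u(s,τ) = w(η,σ).
By the chain rule u_τ = w_σ - 2w_η, u_s = w_η, u_ss = w_ηη.
Then u_τ + 2u_s = w_σ: the advection term cancels and the PDE becomes the heat equation w_σ = w_ηη on η ∈ ℝ.
Initial data: w(η,0) = u(η,0) = 2sin(η).
On η ∈ ℝ each mode satisfies (sin(nη))″ = -n² sin(nη), so exp(-n²σ) sin(nη) solves the heat equation; by superposition w(η,σ) = Σ c_n exp(-n²σ) sin(nη).
Reading off the coefficients: c_1=2, so w(η,σ) = 2exp(-σ)sin(η).
Substituting back η = s - 2τ, σ = τ: u(s,τ) = w(s - 2τ, τ).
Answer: u(s, τ) = 2exp(-τ)sin(s - 2τ)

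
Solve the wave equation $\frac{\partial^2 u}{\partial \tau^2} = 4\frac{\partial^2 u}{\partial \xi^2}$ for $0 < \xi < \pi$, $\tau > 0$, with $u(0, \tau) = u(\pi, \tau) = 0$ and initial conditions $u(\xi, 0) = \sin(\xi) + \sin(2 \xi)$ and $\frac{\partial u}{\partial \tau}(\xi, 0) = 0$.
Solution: Separating variables: $u = \sum [A_n \cos(\omega_n \tau) + B_n \sin(\omega_n \tau)] \sin(n\xi)$, $\omega_n = 2n$. From ICs: $A_1=1, A_2=1$.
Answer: $u(\xi, \tau) = \sin(\xi) \cos(2 \tau) + \sin(2 \xi) \cos(4 \tau)$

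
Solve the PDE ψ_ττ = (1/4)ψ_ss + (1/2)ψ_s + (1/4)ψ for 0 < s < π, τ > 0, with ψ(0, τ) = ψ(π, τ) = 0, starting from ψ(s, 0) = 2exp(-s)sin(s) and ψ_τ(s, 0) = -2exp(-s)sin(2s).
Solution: Substitute ψ = exp(-s)u.
Then ψ_s = exp(-s)(u_s - u), ψ_ss = exp(-s)(u_ss - 2u_s + u), ψ_ττ = exp(-s)u_ττ; substituting and dividing by exp(-s), the lower-order terms cancel: u_ττ = (1/4)u_ss (standard wave equation).
Data for u: u(s,0) = exp(s)ψ(s,0) = 2sin(s); u_τ(s,0) = exp(s)ψ_τ(s,0) = -2sin(2s). The boundary conditions carry over: u(0,τ) = u(π,τ) = 0.
Separating variables: u = Σ [A_n cos(ω_n τ) + B_n sin(ω_n τ)] sin(ns), ω_n = n/2. From ICs (B_n = velocity coefficient / ω_n): A_1=2, B_2=-2.
So u(s,τ) = 2sin(s)cos(τ/2) - 2sin(2s)sin(τ), and ψ(s,τ) = exp(-s)u(s,τ).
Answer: ψ(s, τ) = 2exp(-s)sin(s)cos(τ/2) - 2exp(-s)sin(2s)sin(τ)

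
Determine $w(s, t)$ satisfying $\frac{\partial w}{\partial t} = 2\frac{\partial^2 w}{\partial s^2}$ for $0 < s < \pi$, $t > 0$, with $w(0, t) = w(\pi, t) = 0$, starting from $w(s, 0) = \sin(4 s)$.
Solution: Using separation of variables $w = X(s)T(t)$:
Eigenfunctions: $\sin(ns)$, $n = 1, 2, 3, \ldots$
General solution: $w(s, t) = \sum c_n \sin(ns) e^{-2n^2 t}$
Matching $w(s,0) = \sin(4 s)$ term by term: $c_4=1$.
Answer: $w(s, t) = e^{-32 t} \sin(4 s)$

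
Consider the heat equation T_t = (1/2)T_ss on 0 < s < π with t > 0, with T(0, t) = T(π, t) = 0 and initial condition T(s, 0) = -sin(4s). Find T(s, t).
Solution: Separating variables: T = Σ c_n exp(-n²t/2) sin(ns). From T(s,0) = -sin(4s): c_4=-1.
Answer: T(s, t) = -exp(-8t)sin(4s)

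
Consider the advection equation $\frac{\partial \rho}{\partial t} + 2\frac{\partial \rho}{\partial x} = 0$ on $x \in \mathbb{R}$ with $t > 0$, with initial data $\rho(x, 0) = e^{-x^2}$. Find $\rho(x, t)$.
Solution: By method of characteristics (waves move right with speed 2):
Along characteristics $x - 2t =$ const, $\rho$ is constant, so $\rho(x,t) = f(x - 2t)$ with $f = \rho( \cdot , 0)$.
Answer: $\rho(x, t) = e^{-(-2 t + x)^2}$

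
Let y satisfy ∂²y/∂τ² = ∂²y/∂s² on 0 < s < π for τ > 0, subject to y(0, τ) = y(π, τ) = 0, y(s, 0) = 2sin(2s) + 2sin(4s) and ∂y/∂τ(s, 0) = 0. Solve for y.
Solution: Separating variables: y = Σ [A_n cos(ω_n τ) + B_n sin(ω_n τ)] sin(ns), ω_n = n. From ICs: A_2=2, A_4=2.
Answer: y(s, τ) = 2sin(2s)cos(2τ) + 2sin(4s)cos(4τ)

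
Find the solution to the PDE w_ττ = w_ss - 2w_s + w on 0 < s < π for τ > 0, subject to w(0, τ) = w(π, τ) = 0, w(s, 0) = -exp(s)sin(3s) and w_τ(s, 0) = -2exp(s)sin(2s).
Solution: Substitute w = exp(s)u.
Then w_s = exp(s)(u_s + u), w_ss = exp(s)(u_ss + 2u_s + u), w_ττ = exp(s)u_ττ; substituting and dividing by exp(s), the lower-order terms cancel: u_ττ = u_ss (standard wave equation).
Data for u: u(s,0) = exp(-s)w(s,0) = -sin(3s); u_τ(s,0) = exp(-s)w_τ(s,0) = -2sin(2s). The boundary conditions carry over: u(0,τ) = u(π,τ) = 0.
Separating variables: u = Σ [A_n cos(ω_n τ) + B_n sin(ω_n τ)] sin(ns), ω_n = n. From ICs (B_n = velocity coefficient / ω_n): A_3=-1, B_2=-1.
So u(s,τ) = -sin(2s)sin(2τ) - sin(3s)cos(3τ), and w(s,τ) = exp(s)u(s,τ).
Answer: w(s, τ) = -exp(s)sin(2s)sin(2τ) - exp(s)sin(3s)cos(3τ)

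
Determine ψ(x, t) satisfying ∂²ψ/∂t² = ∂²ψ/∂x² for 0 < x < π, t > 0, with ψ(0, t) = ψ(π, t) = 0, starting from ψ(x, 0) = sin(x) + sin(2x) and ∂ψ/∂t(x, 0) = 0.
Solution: Separating variables: ψ = Σ [A_n cos(ω_n t) + B_n sin(ω_n t)] sin(nx), ω_n = n. From ICs: A_1=1, A_2=1.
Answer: ψ(x, t) = sin(x)cos(t) + sin(2x)cos(2t)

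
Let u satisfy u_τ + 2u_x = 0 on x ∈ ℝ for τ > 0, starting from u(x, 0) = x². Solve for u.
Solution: By method of characteristics (waves move right with speed 2):
Along characteristics x - 2τ = const, u is constant, so u(x,τ) = f(x - 2τ) with f = u(·, 0).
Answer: u(x, τ) = x² - 4xτ + 4τ²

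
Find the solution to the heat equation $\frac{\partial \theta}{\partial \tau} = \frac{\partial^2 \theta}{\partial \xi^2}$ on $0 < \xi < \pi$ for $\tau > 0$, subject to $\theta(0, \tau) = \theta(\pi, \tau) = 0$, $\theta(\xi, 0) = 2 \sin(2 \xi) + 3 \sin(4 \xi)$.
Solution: Using separation of variables $\theta = X(\xi)G(\tau)$:
Eigenfunctions: $\sin(n\xi)$, $n = 1, 2, 3, \ldots$
General solution: $\theta(\xi, \tau) = \sum c_n \sin(n\xi) e^{-n^2 \tau}$
Matching $\theta(\xi,0) = 2 \sin(2 \xi) + 3 \sin(4 \xi)$ term by term: $c_2=2, c_4=3$.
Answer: $\theta(\xi, \tau) = 2 e^{-4 \tau} \sin(2 \xi) + 3 e^{-16 \tau} \sin(4 \xi)$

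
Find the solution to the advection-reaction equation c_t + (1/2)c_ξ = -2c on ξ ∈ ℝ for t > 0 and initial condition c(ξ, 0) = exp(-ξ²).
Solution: Substitute c = exp(-2t)u, i.e. u = exp(2t)c.
By the product rule, c_t = exp(-2t)(u_t - 2u), c_ξ = exp(-2t)u_ξ.
Substituting into the PDE and dividing by exp(-2t): u_t - 2u + (1/2)u_ξ = -2u.
The lower-order terms cancel, leaving the standard advection equation u_t + (1/2)u_ξ = 0.
Initial data for u: u(ξ,0) = c(ξ,0) = exp(-ξ²).
Solve for u:
  By method of characteristics (waves move right with speed 1/2):
  Along characteristics ξ - (1/2)t = const, u is constant, so u(ξ,t) = f(ξ - (1/2)t) with f = u(·, 0).
Hence u(ξ,t) = exp(-(-t/2 + ξ)²).
Transform back: c(ξ,t) = exp(-2t)u(ξ,t).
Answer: c(ξ, t) = exp(-2t)exp(-(-t/2 + ξ)²)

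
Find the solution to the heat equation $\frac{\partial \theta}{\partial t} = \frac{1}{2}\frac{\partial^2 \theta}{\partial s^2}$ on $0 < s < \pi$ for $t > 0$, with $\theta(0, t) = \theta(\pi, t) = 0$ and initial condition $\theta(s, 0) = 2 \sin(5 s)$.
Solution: Using separation of variables $\theta = X(s)G(t)$:
Eigenfunctions: $\sin(ns)$, $n = 1, 2, 3, \ldots$
General solution: $\theta(s, t) = \sum c_n \sin(ns) e^{-n^2 t/2}$
Matching $\theta(s,0) = 2 \sin(5 s)$ term by term: $c_5=2$.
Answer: $\theta(s, t) = 2 e^{-25 t/2} \sin(5 s)$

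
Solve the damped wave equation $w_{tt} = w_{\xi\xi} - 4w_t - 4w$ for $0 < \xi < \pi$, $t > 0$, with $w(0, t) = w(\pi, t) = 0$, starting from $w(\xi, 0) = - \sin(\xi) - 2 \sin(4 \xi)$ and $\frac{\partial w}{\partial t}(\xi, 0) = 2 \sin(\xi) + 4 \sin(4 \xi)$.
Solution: Substitute $w = e^{-2t}u$, i.e. $u = e^{2t}w$.
By the product rule, $w_t = e^{-2t}(u_t - 2u)$, $w_{tt} = e^{-2t}(u_{tt} - 4u_t + 4u)$, $w_{\xi\xi} = e^{-2t}u_{\xi\xi}$.
Substituting into the PDE and dividing by $e^{-2t}$: $u_{tt} - 4u_t + 4u = u_{\xi\xi} - 4(u_t - 2u) - 4u$.
The lower-order terms cancel, leaving the standard wave equation $u_{tt} = u_{\xi\xi}$.
Initial data for $u$: $u(\xi,0) = w(\xi,0) = - \sin(\xi) - 2 \sin(4 \xi)$; $u_t(\xi,0) = w_t(\xi,0) + 2w(\xi,0) = 0$. The boundary conditions carry over: $u(0,t) = u(\pi,t) = 0$.
Solve for $u$:
  Using separation of variables $u = X(\xi)T(t)$:
  Eigenfunctions: $\sin(n\xi)$, $n = 1, 2, 3, \ldots$
  General solution: $u(\xi, t) = \sum [A_n \cos(n t) + B_n \sin(n t)] \sin(n\xi)$
  From $u(\xi,0) = - \sin(\xi) - 2 \sin(4 \xi)$: $A_1=-1, A_4=-2$. From $u_t(\xi,0) = 0$: all $B_n = 0$.
Hence $u(\xi,t) = - \sin(\xi) \cos(t) - 2 \sin(4 \xi) \cos(4 t)$.
Transform back: $w(\xi,t) = e^{-2t}u(\xi,t)$.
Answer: $w(\xi, t) = - e^{-2 t} \sin(\xi) \cos(t) - 2 e^{-2 t} \sin(4 \xi) \cos(4 t)$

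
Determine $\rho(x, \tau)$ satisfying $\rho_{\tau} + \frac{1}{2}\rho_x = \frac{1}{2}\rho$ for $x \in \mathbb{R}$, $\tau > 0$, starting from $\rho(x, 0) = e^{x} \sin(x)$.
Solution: Substitute $\rho = e^{x}u$.
Then $\rho_x = e^{x}(u_x + u)$, $\rho_{\tau} = e^{x}u_{\tau}$; substituting and dividing by $e^{x}$, the lower-order terms cancel: $u_{\tau} + \frac{1}{2}u_x = 0$ (standard advection equation).
Data for $u$: $u(x,0) = e^{-x}\rho(x,0) = \sin(x)$.
By characteristics ($dx/d\tau = 1/2$), $u(x,\tau) = f(x - \frac{1}{2}\tau)$ with $f = u( \cdot , 0)$.
So $u(x,\tau) = \sin(x - \tau/2)$, and $\rho(x,\tau) = e^{x}u(x,\tau)$.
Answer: $\rho(x, \tau) = - e^{x} \sin(\tau/2 - x)$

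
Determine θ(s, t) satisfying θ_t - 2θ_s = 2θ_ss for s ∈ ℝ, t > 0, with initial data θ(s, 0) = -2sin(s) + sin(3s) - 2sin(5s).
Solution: Change to a moving frame: let η = s + 2t, σ = t and write θ(s,t) = u(η,σ).
By the chain rule θ_t = u_σ + 2u_η, θ_s = u_η, θ_ss = u_ηη.
Then θ_t - 2θ_s = u_σ: the advection term cancels and the PDE becomes the heat equation u_σ = 2u_ηη on η ∈ ℝ.
Initial data: u(η,0) = θ(η,0) = -2sin(η) + sin(3η) - 2sin(5η).
On η ∈ ℝ each mode satisfies (sin(nη))″ = -n² sin(nη), so exp(-2n²σ) sin(nη) solves the heat equation; by superposition u(η,σ) = Σ c_n exp(-2n²σ) sin(nη).
Reading off the coefficients: c_1=-2, c_3=1, c_5=-2, so u(η,σ) = -2exp(-2σ)sin(η) + exp(-18σ)sin(3η) - 2exp(-50σ)sin(5η).
Substituting back η = s + 2t, σ = t: θ(s,t) = u(s + 2t, t).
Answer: θ(s, t) = -2exp(-2t)sin(s + 2t) + exp(-18t)sin(3s + 6t) - 2exp(-50t)sin(5s + 10t)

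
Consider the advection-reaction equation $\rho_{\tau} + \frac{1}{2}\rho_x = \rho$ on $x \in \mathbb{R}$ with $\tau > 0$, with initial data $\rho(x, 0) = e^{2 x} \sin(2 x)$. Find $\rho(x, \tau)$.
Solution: Substitute $\rho = e^{2x}u$.
Then $\rho_x = e^{2x}(u_x + 2u)$, $\rho_{\tau} = e^{2x}u_{\tau}$; substituting and dividing by $e^{2x}$, the lower-order terms cancel: $u_{\tau} + \frac{1}{2}u_x = 0$ (standard advection equation).
Data for $u$: $u(x,0) = e^{-2x}\rho(x,0) = \sin(2 x)$.
By characteristics ($dx/d\tau = 1/2$), $u(x,\tau) = f(x - \frac{1}{2}\tau)$ with $f = u( \cdot , 0)$.
So $u(x,\tau) = \sin(2 x - \tau)$, and $\rho(x,\tau) = e^{2x}u(x,\tau)$.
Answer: $\rho(x, \tau) = - e^{2 x} \sin(\tau - 2 x)$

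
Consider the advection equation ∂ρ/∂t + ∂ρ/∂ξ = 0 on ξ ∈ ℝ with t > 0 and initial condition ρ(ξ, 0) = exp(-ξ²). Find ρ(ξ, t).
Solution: By method of characteristics (waves move right with speed 1):
Along characteristics ξ - t = const, ρ is constant, so ρ(ξ,t) = f(ξ - t) with f = ρ(·, 0).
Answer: ρ(ξ, t) = exp(-(-t + ξ)²)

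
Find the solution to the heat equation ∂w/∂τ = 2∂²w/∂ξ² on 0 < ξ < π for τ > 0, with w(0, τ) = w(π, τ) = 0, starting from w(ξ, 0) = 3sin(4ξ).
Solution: Separating variables: w = Σ c_n exp(-2n²τ) sin(nξ). From w(ξ,0) = 3sin(4ξ): c_4=3.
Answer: w(ξ, τ) = 3exp(-32τ)sin(4ξ)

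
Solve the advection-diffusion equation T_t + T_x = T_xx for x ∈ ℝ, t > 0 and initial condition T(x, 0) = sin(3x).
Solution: Moving frame: η = x - t, σ = t, T = u(η,σ), so T_t = u_σ - u_η and T_xx = u_ηη.
Hence T_t + T_x = u_σ and the PDE becomes the heat equation u_σ = u_ηη on η ∈ ℝ.
Initial data: u(η,0) = T(η,0) = sin(3η). Each mode sin(nη) decays as exp(-n²σ) on ℝ, so u(η,σ) = Σ c_n exp(-n²σ) sin(nη) with c_3=1: u(η,σ) = exp(-9σ)sin(3η).
Substituting back: T(x,t) = u(x - t, t).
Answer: T(x, t) = -exp(-9t)sin(3t - 3x)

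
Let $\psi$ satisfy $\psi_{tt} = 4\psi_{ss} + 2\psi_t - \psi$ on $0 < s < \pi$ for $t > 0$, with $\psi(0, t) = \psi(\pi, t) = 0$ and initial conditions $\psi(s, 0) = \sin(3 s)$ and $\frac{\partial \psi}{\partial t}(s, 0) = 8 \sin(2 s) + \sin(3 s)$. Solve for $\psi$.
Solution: Substitute $\psi = e^{t}u$.
Then $\psi_t = e^{t}(u_t + u)$, $\psi_{tt} = e^{t}(u_{tt} + 2u_t + u)$, $\psi_{ss} = e^{t}u_{ss}$; substituting and dividing by $e^{t}$, the lower-order terms cancel: $u_{tt} = 4u_{ss}$ (standard wave equation).
Data for $u$: $u(s,0) = \psi(s,0) = \sin(3 s)$; $u_t(s,0) = \psi_t(s,0) - \psi(s,0) = 8 \sin(2 s)$. The boundary conditions carry over: $u(0,t) = u(\pi,t) = 0$.
Separating variables: $u = \sum [A_n \cos(\omega_n t) + B_n \sin(\omega_n t)] \sin(ns)$, $\omega_n = 2n$. From ICs ($B_n$ = velocity coefficient / $\omega_n$): $A_3=1, B_2=2$.
So $u(s,t) = 2 \sin(2 s) \sin(4 t) + \sin(3 s) \cos(6 t)$, and $\psi(s,t) = e^{t}u(s,t)$.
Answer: $\psi(s, t) = 2 e^{t} \sin(2 s) \sin(4 t) + e^{t} \sin(3 s) \cos(6 t)$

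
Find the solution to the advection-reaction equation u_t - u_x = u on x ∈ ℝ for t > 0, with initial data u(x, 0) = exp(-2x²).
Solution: Substitute u = exp(t)w, i.e. w = exp(-t)u.
By the product rule, u_t = exp(t)(w_t + w), u_x = exp(t)w_x.
Substituting into the PDE and dividing by exp(t): w_t + w - w_x = w.
The lower-order terms cancel, leaving the standard advection equation w_t - w_x = 0.
Initial data for w: w(x,0) = u(x,0) = exp(-2x²).
Solve for w:
  By method of characteristics (waves move left with speed 1):
  Along characteristics x + t = const, w is constant, so w(x,t) = f(x + t) with f = w(·, 0).
Hence w(x,t) = exp(-2(t + x)²).
Transform back: u(x,t) = exp(t)w(x,t).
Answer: u(x, t) = exp(t)exp(-2(t + x)²)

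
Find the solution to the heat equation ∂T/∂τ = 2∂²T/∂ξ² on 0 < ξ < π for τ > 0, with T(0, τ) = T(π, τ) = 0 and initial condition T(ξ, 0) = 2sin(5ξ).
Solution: Using separation of variables T = X(ξ)G(τ):
Eigenfunctions: sin(nξ), n = 1, 2, 3, ...
General solution: T(ξ, τ) = Σ c_n sin(nξ) exp(-2n² τ)
Matching T(ξ,0) = 2sin(5ξ) term by term: c_5=2.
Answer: T(ξ, τ) = 2exp(-50τ)sin(5ξ)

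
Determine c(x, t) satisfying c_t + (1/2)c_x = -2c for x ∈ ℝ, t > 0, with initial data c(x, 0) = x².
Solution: Substitute c = exp(-2t)u.
Then c_t = exp(-2t)(u_t - 2u), c_x = exp(-2t)u_x; substituting and dividing by exp(-2t), the lower-order terms cancel: u_t + (1/2)u_x = 0 (standard advection equation).
Data for u: u(x,0) = c(x,0) = x².
By characteristics (dx/dt = 1/2), u(x,t) = f(x - (1/2)t) with f = u(·, 0).
So u(x,t) = (1/4)t² - tx + x², and c(x,t) = exp(-2t)u(x,t).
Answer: c(x, t) = (1/4)t²exp(-2t) - txexp(-2t) + x²exp(-2t)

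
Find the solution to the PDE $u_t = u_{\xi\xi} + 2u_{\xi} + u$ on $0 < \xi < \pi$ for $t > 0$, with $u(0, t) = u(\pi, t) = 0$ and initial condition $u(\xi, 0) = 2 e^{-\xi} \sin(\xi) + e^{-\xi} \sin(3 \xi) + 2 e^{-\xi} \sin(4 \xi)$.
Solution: Substitute $u = e^{-\xi}w$.
Then $u_{\xi} = e^{-\xi}(w_{\xi} - w)$, $u_{\xi\xi} = e^{-\xi}(w_{\xi\xi} - 2w_{\xi} + w)$, $u_t = e^{-\xi}w_t$; substituting and dividing by $e^{-\xi}$, the lower-order terms cancel: $w_t = w_{\xi\xi}$ (standard heat equation).
Data for $w$: $w(\xi,0) = e^{\xi}u(\xi,0) = 2 \sin(\xi) + \sin(3 \xi) + 2 \sin(4 \xi)$. The boundary conditions carry over: $w(0,t) = w(\pi,t) = 0$.
Separating variables: $w = \sum c_n e^{-n^2t} \sin(n\xi)$. From $w(\xi,0) = 2 \sin(\xi) + \sin(3 \xi) + 2 \sin(4 \xi)$: $c_1=2, c_3=1, c_4=2$.
So $w(\xi,t) = 2 e^{-t} \sin(\xi) + e^{-9 t} \sin(3 \xi) + 2 e^{-16 t} \sin(4 \xi)$, and $u(\xi,t) = e^{-\xi}w(\xi,t)$.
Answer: $u(\xi, t) = 2 e^{-\xi} e^{-t} \sin(\xi) + e^{-\xi} e^{-9 t} \sin(3 \xi) + 2 e^{-\xi} e^{-16 t} \sin(4 \xi)$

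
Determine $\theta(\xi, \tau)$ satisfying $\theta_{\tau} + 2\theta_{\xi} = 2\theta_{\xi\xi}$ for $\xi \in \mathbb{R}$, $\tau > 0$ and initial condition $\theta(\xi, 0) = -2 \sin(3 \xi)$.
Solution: Change to a moving frame: let $\eta = \xi - 2\tau$, $\sigma = \tau$ and write $\theta(\xi,\tau) = u(\eta,\sigma)$.
By the chain rule $\theta_{\tau} = u_{\sigma} - 2u_{\eta}$, $\theta_{\xi} = u_{\eta}$, $\theta_{\xi\xi} = u_{\eta\eta}$.
Then $\theta_{\tau} + 2\theta_{\xi} = u_{\sigma}$: the advection term cancels and the PDE becomes the heat equation $u_{\sigma} = 2u_{\eta\eta}$ on $\eta \in \mathbb{R}$.
Initial data: $u(\eta,0) = \theta(\eta,0) = -2 \sin(3 \eta)$.
On $\eta \in \mathbb{R}$ each mode satisfies $(\sin(n\eta))'' = -n^2 \sin(n\eta)$, so $e^{-2n^2\sigma} \sin(n\eta)$ solves the heat equation; by superposition $u(\eta,\sigma) = \sum c_n e^{-2n^2\sigma} \sin(n\eta)$.
Reading off the coefficients: $c_3=-2$, so $u(\eta,\sigma) = -2 e^{-18 \sigma} \sin(3 \eta)$.
Substituting back $\eta = \xi - 2\tau$, $\sigma = \tau$: $\theta(\xi,\tau) = u(\xi - 2\tau, \tau)$.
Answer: $\theta(\xi, \tau) = 2 e^{-18 \tau} \sin(6 \tau - 3 \xi)$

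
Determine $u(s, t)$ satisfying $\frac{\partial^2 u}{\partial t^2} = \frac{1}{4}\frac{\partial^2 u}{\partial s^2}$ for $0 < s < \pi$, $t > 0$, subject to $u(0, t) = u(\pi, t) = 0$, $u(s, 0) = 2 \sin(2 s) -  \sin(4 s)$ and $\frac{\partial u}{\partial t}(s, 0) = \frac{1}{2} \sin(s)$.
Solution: Using separation of variables $u = X(s)T(t)$:
Eigenfunctions: $\sin(ns)$, $n = 1, 2, 3, \ldots$
General solution: $u(s, t) = \sum [A_n \cos(n t/2) + B_n \sin(n t/2)] \sin(ns)$
From $u(s,0) = 2 \sin(2 s) - \sin(4 s)$: $A_2=2, A_4=-1$. From $u_t(s,0) = \frac{1}{2} \sin(s)$, using $u_t(s,0) = \sum \omega_n B_n \sin(ns)$ with $\omega_n = n/2$: $B_1 = (1/2)/(1/2) = 1$.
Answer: $u(s, t) = \sin(s) \sin(t/2) + 2 \sin(2 s) \cos(t) -  \sin(4 s) \cos(2 t)$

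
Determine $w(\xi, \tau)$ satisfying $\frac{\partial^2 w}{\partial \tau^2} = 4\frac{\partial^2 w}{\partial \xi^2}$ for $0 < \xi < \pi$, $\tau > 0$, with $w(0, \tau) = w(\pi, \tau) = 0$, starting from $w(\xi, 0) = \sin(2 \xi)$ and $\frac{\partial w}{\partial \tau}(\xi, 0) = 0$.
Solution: Using separation of variables $w = X(\xi)T(\tau)$:
Eigenfunctions: $\sin(n\xi)$, $n = 1, 2, 3, \ldots$
General solution: $w(\xi, \tau) = \sum [A_n \cos(2n \tau) + B_n \sin(2n \tau)] \sin(n\xi)$
From $w(\xi,0) = \sin(2 \xi)$: $A_2=1$. From $w_{\tau}(\xi,0) = 0$: all $B_n = 0$.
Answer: $w(\xi, \tau) = \sin(2 \xi) \cos(4 \tau)$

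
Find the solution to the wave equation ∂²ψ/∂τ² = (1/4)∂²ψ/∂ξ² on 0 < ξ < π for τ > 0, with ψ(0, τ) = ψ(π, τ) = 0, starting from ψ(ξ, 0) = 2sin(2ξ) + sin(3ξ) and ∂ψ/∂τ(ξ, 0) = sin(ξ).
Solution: Using separation of variables ψ = X(ξ)T(τ):
Eigenfunctions: sin(nξ), n = 1, 2, 3, ...
General solution: ψ(ξ, τ) = Σ [A_n cos(n τ/2) + B_n sin(n τ/2)] sin(nξ)
From ψ(ξ,0) = 2sin(2ξ) + sin(3ξ): A_2=2, A_3=1. From ψ_τ(ξ,0) = sin(ξ), using ψ_τ(ξ,0) = Σ ω_n B_n sin(nξ) with ω_n = n/2: B_1 = 1/(1/2) = 2.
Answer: ψ(ξ, τ) = 2sin(ξ)sin(τ/2) + 2sin(2ξ)cos(τ) + sin(3ξ)cos(3τ/2)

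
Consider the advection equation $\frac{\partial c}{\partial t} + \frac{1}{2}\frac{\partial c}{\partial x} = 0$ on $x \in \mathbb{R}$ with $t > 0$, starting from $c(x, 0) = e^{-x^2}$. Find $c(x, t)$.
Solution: By characteristics ($dx/dt = 1/2$), $c(x,t) = f(x - \frac{1}{2}t)$ with $f = c( \cdot , 0)$.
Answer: $c(x, t) = e^{-(-t/2 + x)^2}$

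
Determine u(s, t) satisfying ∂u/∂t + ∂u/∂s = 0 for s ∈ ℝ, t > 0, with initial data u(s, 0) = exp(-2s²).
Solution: By method of characteristics (waves move right with speed 1):
Along characteristics s - t = const, u is constant, so u(s,t) = f(s - t) with f = u(·, 0).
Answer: u(s, t) = exp(-2(s - t)²)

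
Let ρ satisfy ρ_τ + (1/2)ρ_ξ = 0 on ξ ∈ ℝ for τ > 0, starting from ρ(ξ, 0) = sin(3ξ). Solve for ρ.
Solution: By method of characteristics (waves move right with speed 1/2):
Along characteristics ξ - (1/2)τ = const, ρ is constant, so ρ(ξ,τ) = f(ξ - (1/2)τ) with f = ρ(·, 0).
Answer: ρ(ξ, τ) = sin(3ξ - 3τ/2)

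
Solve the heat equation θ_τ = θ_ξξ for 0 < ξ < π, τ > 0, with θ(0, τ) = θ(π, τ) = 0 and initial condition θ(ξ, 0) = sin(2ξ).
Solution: Separating variables: θ = Σ c_n exp(-n²τ) sin(nξ). From θ(ξ,0) = sin(2ξ): c_2=1.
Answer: θ(ξ, τ) = exp(-4τ)sin(2ξ)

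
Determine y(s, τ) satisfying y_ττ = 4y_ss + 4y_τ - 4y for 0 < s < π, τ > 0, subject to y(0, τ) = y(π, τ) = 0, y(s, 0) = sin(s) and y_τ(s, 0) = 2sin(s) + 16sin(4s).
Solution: Substitute y = exp(2τ)u.
Then y_τ = exp(2τ)(u_τ + 2u), y_ττ = exp(2τ)(u_ττ + 4u_τ + 4u), y_ss = exp(2τ)u_ss; substituting and dividing by exp(2τ), the lower-order terms cancel: u_ττ = 4u_ss (standard wave equation).
Data for u: u(s,0) = y(s,0) = sin(s); u_τ(s,0) = y_τ(s,0) - 2y(s,0) = 16sin(4s). The boundary conditions carry over: u(0,τ) = u(π,τ) = 0.
Separating variables: u = Σ [A_n cos(ω_n τ) + B_n sin(ω_n τ)] sin(ns), ω_n = 2n. From ICs (B_n = velocity coefficient / ω_n): A_1=1, B_4=2.
So u(s,τ) = sin(s)cos(2τ) + 2sin(4s)sin(8τ), and y(s,τ) = exp(2τ)u(s,τ).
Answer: y(s, τ) = exp(2τ)sin(s)cos(2τ) + 2exp(2τ)sin(4s)sin(8τ)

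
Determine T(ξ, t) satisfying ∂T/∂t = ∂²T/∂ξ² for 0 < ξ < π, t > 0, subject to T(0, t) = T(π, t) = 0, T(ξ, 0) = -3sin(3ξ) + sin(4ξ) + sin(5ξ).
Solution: Using separation of variables T = X(ξ)G(t):
Eigenfunctions: sin(nξ), n = 1, 2, 3, ...
General solution: T(ξ, t) = Σ c_n sin(nξ) exp(-n² t)
Matching T(ξ,0) = -3sin(3ξ) + sin(4ξ) + sin(5ξ) term by term: c_3=-3, c_4=1, c_5=1.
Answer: T(ξ, t) = -3exp(-9t)sin(3ξ) + exp(-16t)sin(4ξ) + exp(-25t)sin(5ξ)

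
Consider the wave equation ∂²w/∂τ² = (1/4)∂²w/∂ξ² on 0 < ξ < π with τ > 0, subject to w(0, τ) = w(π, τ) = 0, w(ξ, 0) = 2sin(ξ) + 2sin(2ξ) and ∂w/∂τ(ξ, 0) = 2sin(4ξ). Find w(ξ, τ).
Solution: Separating variables: w = Σ [A_n cos(ω_n τ) + B_n sin(ω_n τ)] sin(nξ), ω_n = n/2. From ICs (B_n = velocity coefficient / ω_n): A_1=2, A_2=2, B_4=1.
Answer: w(ξ, τ) = 2sin(ξ)cos(τ/2) + 2sin(2ξ)cos(τ) + sin(4ξ)sin(2τ)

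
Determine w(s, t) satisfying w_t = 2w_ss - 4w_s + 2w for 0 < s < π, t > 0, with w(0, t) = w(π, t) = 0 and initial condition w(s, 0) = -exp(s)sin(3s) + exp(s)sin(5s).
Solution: Substitute w = exp(s)u.
Then w_s = exp(s)(u_s + u), w_ss = exp(s)(u_ss + 2u_s + u), w_t = exp(s)u_t; substituting and dividing by exp(s), the lower-order terms cancel: u_t = 2u_ss (standard heat equation).
Data for u: u(s,0) = exp(-s)w(s,0) = -sin(3s) + sin(5s). The boundary conditions carry over: u(0,t) = u(π,t) = 0.
Separating variables: u = Σ c_n exp(-2n²t) sin(ns). From u(s,0) = -sin(3s) + sin(5s): c_3=-1, c_5=1.
So u(s,t) = -exp(-18t)sin(3s) + exp(-50t)sin(5s), and w(s,t) = exp(s)u(s,t).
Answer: w(s, t) = -exp(s)exp(-18t)sin(3s) + exp(s)exp(-50t)sin(5s)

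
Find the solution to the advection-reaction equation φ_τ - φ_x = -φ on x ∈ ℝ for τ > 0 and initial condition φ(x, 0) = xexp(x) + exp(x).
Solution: Substitute φ = exp(x)u.
Then φ_x = exp(x)(u_x + u), φ_τ = exp(x)u_τ; substituting and dividing by exp(x), the lower-order terms cancel: u_τ - u_x = 0 (standard advection equation).
Data for u: u(x,0) = exp(-x)φ(x,0) = x + 1.
By characteristics (dx/dτ = -1), u(x,τ) = f(x + τ) with f = u(·, 0).
So u(x,τ) = x + τ + 1, and φ(x,τ) = exp(x)u(x,τ).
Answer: φ(x, τ) = xexp(x) + τexp(x) + exp(x)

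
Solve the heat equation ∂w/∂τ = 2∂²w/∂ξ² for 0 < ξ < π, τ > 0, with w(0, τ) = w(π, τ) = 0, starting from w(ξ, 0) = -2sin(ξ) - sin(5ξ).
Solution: Separating variables: w = Σ c_n exp(-2n²τ) sin(nξ). From w(ξ,0) = -2sin(ξ) - sin(5ξ): c_1=-2, c_5=-1.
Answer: w(ξ, τ) = -2exp(-2τ)sin(ξ) - exp(-50τ)sin(5ξ)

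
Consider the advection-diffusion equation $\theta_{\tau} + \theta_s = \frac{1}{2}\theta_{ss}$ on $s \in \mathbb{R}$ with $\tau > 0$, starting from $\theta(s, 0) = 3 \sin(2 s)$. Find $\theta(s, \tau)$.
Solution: Moving frame: $\eta = s - \tau$, $\sigma = \tau$, $\theta = u(\eta,\sigma)$, so $\theta_{\tau} = u_{\sigma} - u_{\eta}$ and $\theta_{ss} = u_{\eta\eta}$.
Hence $\theta_{\tau} + \theta_s = u_{\sigma}$ and the PDE becomes the heat equation $u_{\sigma} = \frac{1}{2}u_{\eta\eta}$ on $\eta \in \mathbb{R}$.
Initial data: $u(\eta,0) = \theta(\eta,0) = 3 \sin(2 \eta)$. Each mode $\sin(n\eta)$ decays as $e^{-n^2\sigma/2}$ on $\mathbb{R}$, so $u(\eta,\sigma) = \sum c_n e^{-n^2\sigma/2} \sin(n\eta)$ with $c_2=3$: $u(\eta,\sigma) = 3 e^{-2 \sigma} \sin(2 \eta)$.
Substituting back: $\theta(s,\tau) = u(s - \tau, \tau)$.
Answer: $\theta(s, \tau) = -3 e^{-2 \tau} \sin(2 \tau - 2 s)$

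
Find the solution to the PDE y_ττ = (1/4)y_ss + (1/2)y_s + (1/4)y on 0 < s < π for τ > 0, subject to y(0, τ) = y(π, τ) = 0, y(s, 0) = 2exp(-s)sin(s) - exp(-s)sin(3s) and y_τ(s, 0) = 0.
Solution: Substitute y = exp(-s)u, i.e. u = exp(s)y.
By the product rule, y_s = exp(-s)(u_s - u), y_ss = exp(-s)(u_ss - 2u_s + u), y_ττ = exp(-s)u_ττ.
Substituting into the PDE and dividing by exp(-s): u_ττ = (1/4)(u_ss - 2u_s + u) + (1/2)(u_s - u) + (1/4)u.
The lower-order terms cancel, leaving the standard wave equation u_ττ = (1/4)u_ss.
Initial data for u: u(s,0) = exp(s)y(s,0) = 2sin(s) - sin(3s); u_τ(s,0) = exp(s)y_τ(s,0) = 0. The boundary conditions carry over: u(0,τ) = u(π,τ) = 0.
Solve for u:
  Using separation of variables u = X(s)T(τ):
  Eigenfunctions: sin(ns), n = 1, 2, 3, ...
  General solution: u(s, τ) = Σ [A_n cos(n τ/2) + B_n sin(n τ/2)] sin(ns)
  From u(s,0) = 2sin(s) - sin(3s): A_1=2, A_3=-1. From u_τ(s,0) = 0: all B_n = 0.
Hence u(s,τ) = 2sin(s)cos(τ/2) - sin(3s)cos(3τ/2).
Transform back: y(s,τ) = exp(-s)u(s,τ).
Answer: y(s, τ) = 2exp(-s)sin(s)cos(τ/2) - exp(-s)sin(3s)cos(3τ/2)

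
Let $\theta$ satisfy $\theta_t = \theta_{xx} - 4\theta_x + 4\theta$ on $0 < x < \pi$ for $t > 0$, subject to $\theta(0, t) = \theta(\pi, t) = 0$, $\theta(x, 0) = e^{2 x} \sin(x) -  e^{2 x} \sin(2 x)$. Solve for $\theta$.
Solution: Substitute $\theta = e^{2x}u$, i.e. $u = e^{-2x}\theta$.
By the product rule, $\theta_x = e^{2x}(u_x + 2u)$, $\theta_{xx} = e^{2x}(u_{xx} + 4u_x + 4u)$, $\theta_t = e^{2x}u_t$.
Substituting into the PDE and dividing by $e^{2x}$: $u_t = (u_{xx} + 4u_x + 4u) - 4(u_x + 2u) + 4u$.
The lower-order terms cancel, leaving the standard heat equation $u_t = u_{xx}$.
Initial data for $u$: $u(x,0) = e^{-2x}\theta(x,0) = \sin(x) - \sin(2 x)$. The boundary conditions carry over: $u(0,t) = u(\pi,t) = 0$.
Solve for $u$:
  Using separation of variables $u = X(x)G(t)$:
  Eigenfunctions: $\sin(nx)$, $n = 1, 2, 3, \ldots$
  General solution: $u(x, t) = \sum c_n \sin(nx) e^{-n^2 t}$
  Matching $u(x,0) = \sin(x) - \sin(2 x)$ term by term: $c_1=1, c_2=-1$.
Hence $u(x,t) = e^{-t} \sin(x) - e^{-4 t} \sin(2 x)$.
Transform back: $\theta(x,t) = e^{2x}u(x,t)$.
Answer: $\theta(x, t) = e^{-t} e^{2 x} \sin(x) -  e^{-4 t} e^{2 x} \sin(2 x)$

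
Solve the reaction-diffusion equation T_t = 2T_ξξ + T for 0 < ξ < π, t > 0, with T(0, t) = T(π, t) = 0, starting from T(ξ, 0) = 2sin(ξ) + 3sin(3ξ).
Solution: Substitute T = exp(t)u, i.e. u = exp(-t)T.
By the product rule, T_t = exp(t)(u_t + u), T_ξξ = exp(t)u_ξξ.
Substituting into the PDE and dividing by exp(t): u_t + u = 2u_ξξ + u.
The lower-order terms cancel, leaving the standard heat equation u_t = 2u_ξξ.
Initial data for u: u(ξ,0) = T(ξ,0) = 2sin(ξ) + 3sin(3ξ). The boundary conditions carry over: u(0,t) = u(π,t) = 0.
Solve for u:
  Using separation of variables u = X(ξ)G(t):
  Eigenfunctions: sin(nξ), n = 1, 2, 3, ...
  General solution: u(ξ, t) = Σ c_n sin(nξ) exp(-2n² t)
  Matching u(ξ,0) = 2sin(ξ) + 3sin(3ξ) term by term: c_1=2, c_3=3.
Hence u(ξ,t) = 2exp(-2t)sin(ξ) + 3exp(-18t)sin(3ξ).
Transform back: T(ξ,t) = exp(t)u(ξ,t).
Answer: T(ξ, t) = 2exp(-t)sin(ξ) + 3exp(-17t)sin(3ξ)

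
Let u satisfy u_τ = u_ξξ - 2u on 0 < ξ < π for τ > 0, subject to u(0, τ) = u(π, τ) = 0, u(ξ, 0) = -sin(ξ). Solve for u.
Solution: Substitute u = exp(-2τ)w.
Then u_τ = exp(-2τ)(w_τ - 2w), u_ξξ = exp(-2τ)w_ξξ; substituting and dividing by exp(-2τ), the lower-order terms cancel: w_τ = w_ξξ (standard heat equation).
Data for w: w(ξ,0) = u(ξ,0) = -sin(ξ). The boundary conditions carry over: w(0,τ) = w(π,τ) = 0.
Separating variables: w = Σ c_n exp(-n²τ) sin(nξ). From w(ξ,0) = -sin(ξ): c_1=-1.
So w(ξ,τ) = -exp(-τ)sin(ξ), and u(ξ,τ) = exp(-2τ)w(ξ,τ).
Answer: u(ξ, τ) = -exp(-3τ)sin(ξ)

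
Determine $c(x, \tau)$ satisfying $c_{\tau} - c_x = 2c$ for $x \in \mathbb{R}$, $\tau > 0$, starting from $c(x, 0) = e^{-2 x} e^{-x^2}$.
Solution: Substitute $c = e^{-2x}u$, i.e. $u = e^{2x}c$.
By the product rule, $c_x = e^{-2x}(u_x - 2u)$, $c_{\tau} = e^{-2x}u_{\tau}$.
Substituting into the PDE and dividing by $e^{-2x}$: $u_{\tau} - (u_x - 2u) = 2u$.
The lower-order terms cancel, leaving the standard advection equation $u_{\tau} - u_x = 0$.
Initial data for $u$: $u(x,0) = e^{2x}c(x,0) = e^{-x^2}$.
Solve for $u$:
  By method of characteristics (waves move left with speed 1):
  Along characteristics $x + \tau =$ const, $u$ is constant, so $u(x,\tau) = f(x + \tau)$ with $f = u( \cdot , 0)$.
Hence $u(x,\tau) = e^{-(x + \tau)^2}$.
Transform back: $c(x,\tau) = e^{-2x}u(x,\tau)$.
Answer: $c(x, \tau) = e^{-2 x} e^{-(\tau + x)^2}$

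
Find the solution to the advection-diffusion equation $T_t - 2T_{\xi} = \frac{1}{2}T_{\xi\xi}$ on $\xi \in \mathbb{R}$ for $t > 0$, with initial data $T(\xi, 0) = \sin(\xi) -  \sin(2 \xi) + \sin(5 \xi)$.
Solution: Moving frame: $\eta = \xi + 2t$, $\sigma = t$, $T = u(\eta,\sigma)$, so $T_t = u_{\sigma} + 2u_{\eta}$ and $T_{\xi\xi} = u_{\eta\eta}$.
Hence $T_t - 2T_{\xi} = u_{\sigma}$ and the PDE becomes the heat equation $u_{\sigma} = \frac{1}{2}u_{\eta\eta}$ on $\eta \in \mathbb{R}$.
Initial data: $u(\eta,0) = T(\eta,0) = \sin(\eta) - \sin(2 \eta) + \sin(5 \eta)$. Each mode $\sin(n\eta)$ decays as $e^{-n^2\sigma/2}$ on $\mathbb{R}$, so $u(\eta,\sigma) = \sum c_n e^{-n^2\sigma/2} \sin(n\eta)$ with $c_1=1, c_2=-1, c_5=1$: $u(\eta,\sigma) = - e^{-2 \sigma} \sin(2 \eta) + e^{-\sigma/2} \sin(\eta) + e^{-25 \sigma/2} \sin(5 \eta)$.
Substituting back: $T(\xi,t) = u(\xi + 2t, t)$.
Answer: $T(\xi, t) = - e^{-2 t} \sin(2 \xi + 4 t) + e^{-t/2} \sin(\xi + 2 t) + e^{-25 t/2} \sin(5 \xi + 10 t)$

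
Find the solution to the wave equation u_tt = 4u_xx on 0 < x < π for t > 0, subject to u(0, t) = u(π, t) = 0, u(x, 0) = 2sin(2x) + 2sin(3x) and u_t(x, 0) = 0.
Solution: Separating variables: u = Σ [A_n cos(ω_n t) + B_n sin(ω_n t)] sin(nx), ω_n = 2n. From ICs: A_2=2, A_3=2.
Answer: u(x, t) = 2sin(2x)cos(4t) + 2sin(3x)cos(6t)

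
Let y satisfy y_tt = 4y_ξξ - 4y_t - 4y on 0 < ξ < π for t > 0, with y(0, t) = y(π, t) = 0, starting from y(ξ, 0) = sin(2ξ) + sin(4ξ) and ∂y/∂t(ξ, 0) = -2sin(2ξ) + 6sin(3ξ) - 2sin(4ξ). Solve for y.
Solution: Substitute y = exp(-2t)u.
Then y_t = exp(-2t)(u_t - 2u), y_tt = exp(-2t)(u_tt - 4u_t + 4u), y_ξξ = exp(-2t)u_ξξ; substituting and dividing by exp(-2t), the lower-order terms cancel: u_tt = 4u_ξξ (standard wave equation).
Data for u: u(ξ,0) = y(ξ,0) = sin(2ξ) + sin(4ξ); u_t(ξ,0) = y_t(ξ,0) + 2y(ξ,0) = 6sin(3ξ). The boundary conditions carry over: u(0,t) = u(π,t) = 0.
Separating variables: u = Σ [A_n cos(ω_n t) + B_n sin(ω_n t)] sin(nξ), ω_n = 2n. From ICs (B_n = velocity coefficient / ω_n): A_2=1, A_4=1, B_3=1.
So u(ξ,t) = sin(6t)sin(3ξ) + sin(2ξ)cos(4t) + sin(4ξ)cos(8t), and y(ξ,t) = exp(-2t)u(ξ,t).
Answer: y(ξ, t) = exp(-2t)sin(6t)sin(3ξ) + exp(-2t)sin(2ξ)cos(4t) + exp(-2t)sin(4ξ)cos(8t)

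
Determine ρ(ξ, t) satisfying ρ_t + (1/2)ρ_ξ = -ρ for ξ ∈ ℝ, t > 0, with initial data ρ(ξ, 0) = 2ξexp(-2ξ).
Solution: Substitute ρ = exp(-2ξ)u, i.e. u = exp(2ξ)ρ.
By the product rule, ρ_ξ = exp(-2ξ)(u_ξ - 2u), ρ_t = exp(-2ξ)u_t.
Substituting into the PDE and dividing by exp(-2ξ): u_t + (1/2)(u_ξ - 2u) = -u.
The lower-order terms cancel, leaving the standard advection equation u_t + (1/2)u_ξ = 0.
Initial data for u: u(ξ,0) = exp(2ξ)ρ(ξ,0) = 2ξ.
Solve for u:
  By method of characteristics (waves move right with speed 1/2):
  Along characteristics ξ - (1/2)t = const, u is constant, so u(ξ,t) = f(ξ - (1/2)t) with f = u(·, 0).
Hence u(ξ,t) = -t + 2ξ.
Transform back: ρ(ξ,t) = exp(-2ξ)u(ξ,t).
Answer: ρ(ξ, t) = -texp(-2ξ) + 2ξexp(-2ξ)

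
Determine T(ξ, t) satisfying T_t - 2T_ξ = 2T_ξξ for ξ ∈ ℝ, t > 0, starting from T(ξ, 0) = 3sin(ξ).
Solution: Change to a moving frame: let η = ξ + 2t, σ = t and write T(ξ,t) = u(η,σ).
By the chain rule T_t = u_σ + 2u_η, T_ξ = u_η, T_ξξ = u_ηη.
Then T_t - 2T_ξ = u_σ: the advection term cancels and the PDE becomes the heat equation u_σ = 2u_ηη on η ∈ ℝ.
Initial data: u(η,0) = T(η,0) = 3sin(η).
On η ∈ ℝ each mode satisfies (sin(nη))″ = -n² sin(nη), so exp(-2n²σ) sin(nη) solves the heat equation; by superposition u(η,σ) = Σ c_n exp(-2n²σ) sin(nη).
Reading off the coefficients: c_1=3, so u(η,σ) = 3exp(-2σ)sin(η).
Substituting back η = ξ + 2t, σ = t: T(ξ,t) = u(ξ + 2t, t).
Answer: T(ξ, t) = 3exp(-2t)sin(2t + ξ)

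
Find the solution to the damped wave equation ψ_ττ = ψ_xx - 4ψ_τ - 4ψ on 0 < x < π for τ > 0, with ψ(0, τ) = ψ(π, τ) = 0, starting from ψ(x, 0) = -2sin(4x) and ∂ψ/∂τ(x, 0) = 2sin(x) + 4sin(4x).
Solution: Substitute ψ = exp(-2τ)u, i.e. u = exp(2τ)ψ.
By the product rule, ψ_τ = exp(-2τ)(u_τ - 2u), ψ_ττ = exp(-2τ)(u_ττ - 4u_τ + 4u), ψ_xx = exp(-2τ)u_xx.
Substituting into the PDE and dividing by exp(-2τ): u_ττ - 4u_τ + 4u = u_xx - 4(u_τ - 2u) - 4u.
The lower-order terms cancel, leaving the standard wave equation u_ττ = u_xx.
Initial data for u: u(x,0) = ψ(x,0) = -2sin(4x); u_τ(x,0) = ψ_τ(x,0) + 2ψ(x,0) = 2sin(x). The boundary conditions carry over: u(0,τ) = u(π,τ) = 0.
Solve for u:
  Using separation of variables u = X(x)T(τ):
  Eigenfunctions: sin(nx), n = 1, 2, 3, ...
  General solution: u(x, τ) = Σ [A_n cos(n τ) + B_n sin(n τ)] sin(nx)
  From u(x,0) = -2sin(4x): A_4=-2. From u_τ(x,0) = 2sin(x), using u_τ(x,0) = Σ ω_n B_n sin(nx) with ω_n = n: B_1 = 2/1 = 2.
Hence u(x,τ) = 2sin(x)sin(τ) - 2sin(4x)cos(4τ).
Transform back: ψ(x,τ) = exp(-2τ)u(x,τ).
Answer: ψ(x, τ) = 2exp(-2τ)sin(x)sin(τ) - 2exp(-2τ)sin(4x)cos(4τ)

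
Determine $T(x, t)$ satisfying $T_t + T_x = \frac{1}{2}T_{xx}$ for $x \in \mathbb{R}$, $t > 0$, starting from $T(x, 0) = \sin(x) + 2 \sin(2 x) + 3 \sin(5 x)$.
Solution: Moving frame: $\eta = x - t$, $\sigma = t$, $T = u(\eta,\sigma)$, so $T_t = u_{\sigma} - u_{\eta}$ and $T_{xx} = u_{\eta\eta}$.
Hence $T_t + T_x = u_{\sigma}$ and the PDE becomes the heat equation $u_{\sigma} = \frac{1}{2}u_{\eta\eta}$ on $\eta \in \mathbb{R}$.
Initial data: $u(\eta,0) = T(\eta,0) = \sin(\eta) + 2 \sin(2 \eta) + 3 \sin(5 \eta)$. Each mode $\sin(n\eta)$ decays as $e^{-n^2\sigma/2}$ on $\mathbb{R}$, so $u(\eta,\sigma) = \sum c_n e^{-n^2\sigma/2} \sin(n\eta)$ with $c_1=1, c_2=2, c_5=3$: $u(\eta,\sigma) = 2 e^{-2 \sigma} \sin(2 \eta) + e^{-\sigma/2} \sin(\eta) + 3 e^{-25 \sigma/2} \sin(5 \eta)$.
Substituting back: $T(x,t) = u(x - t, t)$.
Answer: $T(x, t) = -2 e^{-2 t} \sin(2 t - 2 x) -  e^{-t/2} \sin(t - x) - 3 e^{-25 t/2} \sin(5 t - 5 x)$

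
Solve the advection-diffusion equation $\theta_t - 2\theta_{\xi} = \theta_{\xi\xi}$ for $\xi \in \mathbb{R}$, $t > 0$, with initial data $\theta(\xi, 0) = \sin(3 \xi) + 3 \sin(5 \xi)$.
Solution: Moving frame: $\eta = \xi + 2t$, $\sigma = t$, $\theta = u(\eta,\sigma)$, so $\theta_t = u_{\sigma} + 2u_{\eta}$ and $\theta_{\xi\xi} = u_{\eta\eta}$.
Hence $\theta_t - 2\theta_{\xi} = u_{\sigma}$ and the PDE becomes the heat equation $u_{\sigma} = u_{\eta\eta}$ on $\eta \in \mathbb{R}$.
Initial data: $u(\eta,0) = \theta(\eta,0) = \sin(3 \eta) + 3 \sin(5 \eta)$. Each mode $\sin(n\eta)$ decays as $e^{-n^2\sigma}$ on $\mathbb{R}$, so $u(\eta,\sigma) = \sum c_n e^{-n^2\sigma} \sin(n\eta)$ with $c_3=1, c_5=3$: $u(\eta,\sigma) = e^{-9 \sigma} \sin(3 \eta) + 3 e^{-25 \sigma} \sin(5 \eta)$.
Substituting back: $\theta(\xi,t) = u(\xi + 2t, t)$.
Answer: $\theta(\xi, t) = e^{-9 t} \sin(3 \xi + 6 t) + 3 e^{-25 t} \sin(5 \xi + 10 t)$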